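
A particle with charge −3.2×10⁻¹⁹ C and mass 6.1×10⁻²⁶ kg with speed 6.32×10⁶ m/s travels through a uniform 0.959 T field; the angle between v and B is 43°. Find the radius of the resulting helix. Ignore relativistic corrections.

v⊥ = v sinθ = 6.32×10⁶·sin43° ≈ 4.310×10⁶ m/s.
r = m v⊥/(|q|B) = (6.1×10⁻²⁶)(4.310×10⁶)/((3.2×10⁻¹⁹)(0.959)) ≈ 0.857 m.

r ≈ 0.857 m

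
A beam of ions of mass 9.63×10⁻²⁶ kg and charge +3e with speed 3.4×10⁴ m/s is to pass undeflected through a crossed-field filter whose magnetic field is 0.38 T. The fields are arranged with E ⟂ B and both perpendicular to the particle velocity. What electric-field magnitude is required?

E = 1.3×10⁴ V/m

For straight-line motion qE = qvB, so E = vB.
E = 3.4×10⁴ × 0.38 = 1.3×10⁴ V/m.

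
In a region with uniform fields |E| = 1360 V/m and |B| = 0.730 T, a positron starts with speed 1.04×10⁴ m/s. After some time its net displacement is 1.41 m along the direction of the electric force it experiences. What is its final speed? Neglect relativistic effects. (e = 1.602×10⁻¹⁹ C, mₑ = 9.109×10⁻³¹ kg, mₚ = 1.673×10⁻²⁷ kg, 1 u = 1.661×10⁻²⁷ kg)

v_f ≈ 2.60×10⁷ m/s

B does no work; ΔKE = |q|E d.
½mv_f² = ½mv₀² + |q|Ed = ½(9.109×10⁻³¹)(1.04×10⁴)² + (1.602×10⁻¹⁹)(1360)(1.41) ≈ 4.926×10⁻²³ J + 3.072×10⁻¹⁶ J ≈ 3.072×10⁻¹⁶ J.
v_f = √(2·3.072×10⁻¹⁶/9.109×10⁻³¹) ≈ 2.60×10⁷ m/s.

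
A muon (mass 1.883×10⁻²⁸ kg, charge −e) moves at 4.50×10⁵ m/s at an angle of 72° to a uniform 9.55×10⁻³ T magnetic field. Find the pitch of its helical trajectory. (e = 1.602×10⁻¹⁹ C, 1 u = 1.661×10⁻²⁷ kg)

v∥ = v cosθ = 4.50×10⁵·cos72° ≈ 1.391×10⁵ m/s.
T = 2πm/(|q|B) = 2π(1.883×10⁻²⁸)/((1.602×10⁻¹⁹)(9.55×10⁻³)) ≈ 7.733×10⁻⁷ s.
pitch = v∥ T = (1.391×10⁵)(7.733×10⁻⁷) ≈ 0.108 m.

p ≈ 0.108 m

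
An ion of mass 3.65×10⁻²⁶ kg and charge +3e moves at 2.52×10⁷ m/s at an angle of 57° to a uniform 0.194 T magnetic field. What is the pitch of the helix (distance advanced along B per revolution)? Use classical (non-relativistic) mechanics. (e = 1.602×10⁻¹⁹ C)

v∥ = v cosθ = 2.52×10⁷·cos57° ≈ 1.372×10⁷ m/s.
T = 2πm/(|q|B) = 2π(3.65×10⁻²⁶)/((4.806×10⁻¹⁹)(0.194)) ≈ 2.460×10⁻⁶ s.
pitch = v∥ T = (1.372×10⁷)(2.460×10⁻⁶) ≈ 33.8 m.

p ≈ 33.8 m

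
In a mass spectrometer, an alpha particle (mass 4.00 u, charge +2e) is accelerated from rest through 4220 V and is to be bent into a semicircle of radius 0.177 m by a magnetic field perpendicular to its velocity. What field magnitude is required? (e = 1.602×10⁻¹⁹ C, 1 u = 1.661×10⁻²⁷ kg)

v = √(2|q|V/m) = √(2·3.204×10⁻¹⁹·4220/6.644×10⁻²⁷) ≈ 6.380×10⁵ m/s.
B = mv/(|q|r) = (6.644×10⁻²⁷)(6.380×10⁵)/((3.204×10⁻¹⁹)(0.177)) ≈ 0.0747 T.

B ≈ 0.0747 T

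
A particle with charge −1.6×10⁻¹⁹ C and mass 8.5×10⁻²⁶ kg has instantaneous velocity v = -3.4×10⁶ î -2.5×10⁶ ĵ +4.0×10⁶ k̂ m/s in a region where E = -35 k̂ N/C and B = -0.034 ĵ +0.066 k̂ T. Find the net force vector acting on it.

v×B = (-2.90×10⁴, 2.24×10⁵, 1.16×10⁵) N/C.
E + v×B = (-2.90×10⁴, 2.24×10⁵, 1.16×10⁵) N/C.
F = q(E + v×B) = (−1.6×10⁻¹⁹ C)·(-2.90×10⁴, 2.24×10⁵, 1.16×10⁵) = (4.64×10⁻¹⁵, -3.59×10⁻¹⁴, -1.85×10⁻¹⁴) N.

F ≈ (4.64×10⁻¹⁵, -3.59×10⁻¹⁴, -1.85×10⁻¹⁴) N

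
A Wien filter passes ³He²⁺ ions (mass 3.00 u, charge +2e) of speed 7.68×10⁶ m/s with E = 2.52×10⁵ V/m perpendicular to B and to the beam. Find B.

Balance of forces in the selector: qE = qvB ⇒ B = E/v.
B = 2.52×10⁵/7.68×10⁶ = 0.0328 T.

B = 0.0328 T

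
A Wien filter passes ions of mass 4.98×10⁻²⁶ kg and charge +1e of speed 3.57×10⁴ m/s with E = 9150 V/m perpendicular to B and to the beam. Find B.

Balance of forces in the selector: qE = qvB ⇒ B = E/v.
B = 9150/3.57×10⁴ = 0.256 T.

B = 0.256 T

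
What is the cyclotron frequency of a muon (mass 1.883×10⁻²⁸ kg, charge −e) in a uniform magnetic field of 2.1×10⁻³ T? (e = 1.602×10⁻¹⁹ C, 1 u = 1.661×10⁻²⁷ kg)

f ≈ 2.8×10⁵ Hz

f = |q|B/(2πm).
f = (1.602×10⁻¹⁹)(2.1×10⁻³)/(2π·1.883×10⁻²⁸) ≈ 2.8×10⁵ Hz.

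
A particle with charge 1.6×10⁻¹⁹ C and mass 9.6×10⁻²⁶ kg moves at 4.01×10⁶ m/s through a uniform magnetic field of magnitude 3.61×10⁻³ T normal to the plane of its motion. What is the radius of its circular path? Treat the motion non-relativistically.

The magnetic force provides the centripetal force: |q|vB = mv²/r.
r = mv/(|q|B) = (9.6×10⁻²⁶)(4.01×10⁶)/((1.6×10⁻¹⁹)(3.61×10⁻³)) ≈ 666 m.

r ≈ 666 m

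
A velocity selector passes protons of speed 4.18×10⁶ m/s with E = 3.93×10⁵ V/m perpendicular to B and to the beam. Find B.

Balance of forces in the selector: qE = qvB ⇒ B = E/v.
B = 3.93×10⁵/4.18×10⁶ = 0.0940 T.

B = 0.0940 T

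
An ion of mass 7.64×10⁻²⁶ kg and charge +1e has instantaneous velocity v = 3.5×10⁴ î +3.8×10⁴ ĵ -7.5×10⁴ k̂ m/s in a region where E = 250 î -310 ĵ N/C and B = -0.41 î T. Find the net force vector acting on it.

v×B = (0, 3.07×10⁴, 1.56×10⁴) N/C.
E + v×B = (250, 3.04×10⁴, 1.56×10⁴) N/C.
F = q(E + v×B) = (1.602×10⁻¹⁹ C)·(250, 3.04×10⁴, 1.56×10⁴) = (4.00×10⁻¹⁷, 4.88×10⁻¹⁵, 2.50×10⁻¹⁵) N.

F ≈ (4.00×10⁻¹⁷, 4.88×10⁻¹⁵, 2.50×10⁻¹⁵) N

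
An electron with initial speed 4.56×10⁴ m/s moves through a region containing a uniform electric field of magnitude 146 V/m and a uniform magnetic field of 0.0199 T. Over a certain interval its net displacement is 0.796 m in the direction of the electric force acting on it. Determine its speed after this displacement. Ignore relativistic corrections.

B does no work; ΔKE = |q|E d.
½mv_f² = ½mv₀² + |q|Ed = ½(9.109×10⁻³¹)(4.56×10⁴)² + (1.602×10⁻¹⁹)(146)(0.796) ≈ 9.470×10⁻²² J + 1.862×10⁻¹⁷ J ≈ 1.862×10⁻¹⁷ J.
v_f = √(2·1.862×10⁻¹⁷/9.109×10⁻³¹) ≈ 6.39×10⁶ m/s.

v_f ≈ 6.39×10⁶ m/s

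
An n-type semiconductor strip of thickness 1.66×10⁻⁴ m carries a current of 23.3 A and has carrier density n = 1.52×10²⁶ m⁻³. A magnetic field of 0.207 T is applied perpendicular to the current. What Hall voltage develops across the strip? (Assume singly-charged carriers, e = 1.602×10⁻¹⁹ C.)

V_H ≈ 1.19×10⁻³ V

V_H = IB/(n e t).
V_H = (23.3)(0.207)/((1.52×10²⁶)(1.602×10⁻¹⁹)(1.66×10⁻⁴)) ≈ 1.19×10⁻³ V.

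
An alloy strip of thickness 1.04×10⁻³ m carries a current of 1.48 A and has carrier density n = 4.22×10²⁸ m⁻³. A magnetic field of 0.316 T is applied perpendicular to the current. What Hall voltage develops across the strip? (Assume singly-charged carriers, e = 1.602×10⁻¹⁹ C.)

V_H ≈ 6.65×10⁻⁸ V

V_H = IB/(n e t).
V_H = (1.48)(0.316)/((4.22×10²⁸)(1.602×10⁻¹⁹)(1.04×10⁻³)) ≈ 6.65×10⁻⁸ V.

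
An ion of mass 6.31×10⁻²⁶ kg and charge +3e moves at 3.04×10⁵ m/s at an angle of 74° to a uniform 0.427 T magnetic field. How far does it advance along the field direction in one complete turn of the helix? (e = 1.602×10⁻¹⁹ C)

v∥ = v cosθ = 3.04×10⁵·cos74° ≈ 8.379×10⁴ m/s.
T = 2πm/(|q|B) = 2π(6.31×10⁻²⁶)/((4.806×10⁻¹⁹)(0.427)) ≈ 1.932×10⁻⁶ s.
pitch = v∥ T = (8.379×10⁴)(1.932×10⁻⁶) ≈ 0.162 m.

p ≈ 0.162 m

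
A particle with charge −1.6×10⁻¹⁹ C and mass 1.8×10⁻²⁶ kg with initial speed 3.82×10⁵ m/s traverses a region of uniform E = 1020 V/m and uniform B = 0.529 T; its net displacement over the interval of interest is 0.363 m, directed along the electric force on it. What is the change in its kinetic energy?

The magnetic force is always ⟂ v and does no work; only the electric force changes KE.
ΔKE = F_E · d = |q|E d = (1.6×10⁻¹⁹)(1020)(0.363) ≈ 5.92×10⁻¹⁷ J.

ΔKE ≈ 5.92×10⁻¹⁷ J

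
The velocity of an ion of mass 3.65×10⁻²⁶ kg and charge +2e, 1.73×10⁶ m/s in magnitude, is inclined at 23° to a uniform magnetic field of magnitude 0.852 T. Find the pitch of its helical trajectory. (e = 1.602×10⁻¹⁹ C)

p ≈ 1.34 m

v∥ = v cosθ = 1.73×10⁶·cos23° ≈ 1.592×10⁶ m/s.
T = 2πm/(|q|B) = 2π(3.65×10⁻²⁶)/((3.204×10⁻¹⁹)(0.852)) ≈ 8.401×10⁻⁷ s.
pitch = v∥ T = (1.592×10⁶)(8.401×10⁻⁷) ≈ 1.34 m.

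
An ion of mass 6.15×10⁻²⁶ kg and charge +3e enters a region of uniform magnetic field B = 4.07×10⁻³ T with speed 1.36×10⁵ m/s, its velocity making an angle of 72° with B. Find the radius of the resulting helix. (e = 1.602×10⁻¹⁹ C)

v⊥ = v sinθ = 1.36×10⁵·sin72° ≈ 1.293×10⁵ m/s.
r = m v⊥/(|q|B) = (6.15×10⁻²⁶)(1.293×10⁵)/((4.806×10⁻¹⁹)(4.07×10⁻³)) ≈ 4.07 m.

r ≈ 4.07 m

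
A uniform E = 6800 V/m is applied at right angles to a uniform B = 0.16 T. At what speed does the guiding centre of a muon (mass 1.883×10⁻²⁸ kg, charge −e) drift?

In crossed fields the guiding centre drifts at v_d = |E×B|/B² = E/B, independent of charge and mass.
v_d = 6800/0.16 = 4.2×10⁴ m/s.

v_d ≈ 4.2×10⁴ m/s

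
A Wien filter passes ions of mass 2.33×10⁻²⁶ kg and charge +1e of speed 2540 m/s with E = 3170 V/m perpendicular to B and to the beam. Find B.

Balance of forces in the selector: qE = qvB ⇒ B = E/v.
B = 3170/2540 = 1.25 T.

B = 1.25 T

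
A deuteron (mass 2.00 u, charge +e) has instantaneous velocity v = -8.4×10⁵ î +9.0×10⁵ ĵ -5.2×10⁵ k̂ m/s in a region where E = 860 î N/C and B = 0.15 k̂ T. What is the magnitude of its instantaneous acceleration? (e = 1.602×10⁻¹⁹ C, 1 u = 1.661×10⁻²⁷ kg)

|a| ≈ 8.94×10¹² m/s²

v×B = (1.35×10⁵, 1.26×10⁵, 0) N/C.
E + v×B = (1.36×10⁵, 1.26×10⁵, 0) N/C.
F = q(E + v×B) = (1.602×10⁻¹⁹ C)·(1.36×10⁵, 1.26×10⁵, 0) = (2.18×10⁻¹⁴, 2.02×10⁻¹⁴, 0) N.
|a| = |F|/m = 2.968×10⁻¹⁴/3.322×10⁻²⁷ ≈ 8.94×10¹² m/s².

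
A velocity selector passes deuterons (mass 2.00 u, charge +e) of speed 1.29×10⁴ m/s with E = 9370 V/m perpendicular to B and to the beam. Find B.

Balance of forces in the selector: qE = qvB ⇒ B = E/v.
B = 9370/1.29×10⁴ = 0.726 T.

B = 0.726 T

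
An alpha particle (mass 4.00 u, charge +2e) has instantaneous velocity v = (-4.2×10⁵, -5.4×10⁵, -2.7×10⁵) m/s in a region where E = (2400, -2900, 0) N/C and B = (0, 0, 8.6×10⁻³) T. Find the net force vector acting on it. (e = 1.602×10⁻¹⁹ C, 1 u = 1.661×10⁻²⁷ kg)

F ≈ (-7.19×10⁻¹⁶, 2.28×10⁻¹⁶, 0) N

v×B = (-4640, 3610, 0) N/C.
E + v×B = (-2240, 712, 0) N/C.
F = q(E + v×B) = (3.204×10⁻¹⁹ C)·(-2240, 712, 0) = (-7.19×10⁻¹⁶, 2.28×10⁻¹⁶, 0) N.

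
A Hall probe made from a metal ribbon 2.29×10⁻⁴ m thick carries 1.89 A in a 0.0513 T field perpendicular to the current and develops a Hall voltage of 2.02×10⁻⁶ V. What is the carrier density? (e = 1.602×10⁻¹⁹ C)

n ≈ 1.31×10²⁷ m⁻³

From V_H = IB/(n e t), n = IB/(V_H e t).
n = (1.89)(0.0513)/((2.02×10⁻⁶)(1.602×10⁻¹⁹)(2.29×10⁻⁴)) ≈ 1.31×10²⁷ m⁻³.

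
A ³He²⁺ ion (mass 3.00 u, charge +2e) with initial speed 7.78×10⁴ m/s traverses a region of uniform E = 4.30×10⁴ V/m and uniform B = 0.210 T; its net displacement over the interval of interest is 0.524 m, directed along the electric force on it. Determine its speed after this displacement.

B does no work; ΔKE = |q|E d.
½mv_f² = ½mv₀² + |q|Ed = ½(4.983×10⁻²⁷)(7.78×10⁴)² + (3.204×10⁻¹⁹)(4.30×10⁴)(0.524) ≈ 1.508×10⁻¹⁷ J + 7.219×10⁻¹⁵ J ≈ 7.234×10⁻¹⁵ J.
v_f = √(2·7.234×10⁻¹⁵/4.983×10⁻²⁷) ≈ 1.70×10⁶ m/s.

v_f ≈ 1.70×10⁶ m/s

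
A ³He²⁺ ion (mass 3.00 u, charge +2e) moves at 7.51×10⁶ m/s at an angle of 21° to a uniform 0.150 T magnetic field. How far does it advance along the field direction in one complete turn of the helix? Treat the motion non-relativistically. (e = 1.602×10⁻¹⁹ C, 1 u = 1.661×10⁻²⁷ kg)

v∥ = v cosθ = 7.51×10⁶·cos21° ≈ 7.011×10⁶ m/s.
T = 2πm/(|q|B) = 2π(4.983×10⁻²⁷)/((3.204×10⁻¹⁹)(0.150)) ≈ 6.515×10⁻⁷ s.
pitch = v∥ T = (7.011×10⁶)(6.515×10⁻⁷) ≈ 4.57 m.

p ≈ 4.57 m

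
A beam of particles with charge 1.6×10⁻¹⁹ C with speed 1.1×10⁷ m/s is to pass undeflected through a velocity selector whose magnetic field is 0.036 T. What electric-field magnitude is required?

For straight-line motion qE = qvB, so E = vB.
E = 1.1×10⁷ × 0.036 = 4.0×10⁵ V/m.

E = 4.0×10⁵ V/m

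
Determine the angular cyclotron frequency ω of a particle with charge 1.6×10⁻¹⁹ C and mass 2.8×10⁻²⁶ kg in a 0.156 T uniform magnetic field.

ω = |q|B/m.
ω = (1.6×10⁻¹⁹)(0.156)/2.8×10⁻²⁶ ≈ 8.91×10⁵ rad/s.

ω ≈ 8.91×10⁵ rad/s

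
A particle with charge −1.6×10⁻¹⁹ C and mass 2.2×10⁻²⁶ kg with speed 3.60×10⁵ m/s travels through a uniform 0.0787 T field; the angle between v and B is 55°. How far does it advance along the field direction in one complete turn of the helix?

v∥ = v cosθ = 3.60×10⁵·cos55° ≈ 2.065×10⁵ m/s.
T = 2πm/(|q|B) = 2π(2.2×10⁻²⁶)/((1.6×10⁻¹⁹)(0.0787)) ≈ 1.098×10⁻⁵ s.
pitch = v∥ T = (2.065×10⁵)(1.098×10⁻⁵) ≈ 2.27 m.

p ≈ 2.27 m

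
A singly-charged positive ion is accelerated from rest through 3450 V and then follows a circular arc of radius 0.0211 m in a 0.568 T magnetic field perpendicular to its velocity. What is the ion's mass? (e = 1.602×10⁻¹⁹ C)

m ≈ 3.33×10⁻²⁷ kg

Combine |q|V = ½mv² and r = mv/(|q|B): eliminate v to get m = qB²r²/(2V).
m = (1.602×10⁻¹⁹)(0.568)²(0.0211)²/(2·3450) ≈ 3.33×10⁻²⁷ kg.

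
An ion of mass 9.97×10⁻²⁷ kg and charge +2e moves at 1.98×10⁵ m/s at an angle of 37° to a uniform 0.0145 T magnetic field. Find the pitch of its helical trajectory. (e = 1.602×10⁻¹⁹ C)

p ≈ 2.13 m

v∥ = v cosθ = 1.98×10⁵·cos37° ≈ 1.581×10⁵ m/s.
T = 2πm/(|q|B) = 2π(9.97×10⁻²⁷)/((3.204×10⁻¹⁹)(0.0145)) ≈ 1.348×10⁻⁵ s.
pitch = v∥ T = (1.581×10⁵)(1.348×10⁻⁵) ≈ 2.13 m.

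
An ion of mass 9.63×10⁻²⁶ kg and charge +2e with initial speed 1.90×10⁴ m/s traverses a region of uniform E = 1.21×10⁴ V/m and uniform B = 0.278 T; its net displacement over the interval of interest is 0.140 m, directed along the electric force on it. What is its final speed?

v_f ≈ 1.08×10⁵ m/s

B does no work; ΔKE = |q|E d.
½mv_f² = ½mv₀² + |q|Ed = ½(9.63×10⁻²⁶)(1.90×10⁴)² + (3.204×10⁻¹⁹)(1.21×10⁴)(0.140) ≈ 1.738×10⁻¹⁷ J + 5.428×10⁻¹⁶ J ≈ 5.601×10⁻¹⁶ J.
v_f = √(2·5.601×10⁻¹⁶/9.63×10⁻²⁶) ≈ 1.08×10⁵ m/s.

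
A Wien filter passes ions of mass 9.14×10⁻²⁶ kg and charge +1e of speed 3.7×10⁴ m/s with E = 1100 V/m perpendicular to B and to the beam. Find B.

B = 0.030 T

Balance of forces in the selector: qE = qvB ⇒ B = E/v.
B = 1100/3.7×10⁴ = 0.030 T.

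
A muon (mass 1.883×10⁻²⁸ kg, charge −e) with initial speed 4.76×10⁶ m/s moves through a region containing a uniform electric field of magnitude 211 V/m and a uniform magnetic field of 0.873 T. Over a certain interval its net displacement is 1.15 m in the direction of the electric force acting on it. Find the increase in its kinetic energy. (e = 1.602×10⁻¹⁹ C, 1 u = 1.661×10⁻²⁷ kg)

ΔKE ≈ 3.89×10⁻¹⁷ J

The magnetic force is always ⟂ v and does no work; only the electric force changes KE.
ΔKE = F_E · d = |q|E d = (1.602×10⁻¹⁹)(211)(1.15) ≈ 3.89×10⁻¹⁷ J.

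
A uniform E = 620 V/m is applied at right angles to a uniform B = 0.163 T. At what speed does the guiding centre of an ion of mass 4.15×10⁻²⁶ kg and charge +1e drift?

v_d ≈ 3800 m/s

The steady drift has the magnetic force balancing the electric force, so v_d = E/B.
v_d = 620/0.163 = 3800 m/s.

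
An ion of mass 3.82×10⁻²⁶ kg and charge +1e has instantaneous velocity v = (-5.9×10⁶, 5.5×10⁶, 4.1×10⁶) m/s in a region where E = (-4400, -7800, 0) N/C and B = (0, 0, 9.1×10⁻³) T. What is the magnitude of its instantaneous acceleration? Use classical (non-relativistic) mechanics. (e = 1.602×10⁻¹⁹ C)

|a| ≈ 2.71×10¹¹ m/s²

v×B = (5.00×10⁴, 5.37×10⁴, 0) N/C.
E + v×B = (4.56×10⁴, 4.59×10⁴, 0) N/C.
F = q(E + v×B) = (1.602×10⁻¹⁹ C)·(4.56×10⁴, 4.59×10⁴, 0) = (7.31×10⁻¹⁵, 7.35×10⁻¹⁵, 0) N.
|a| = |F|/m = 1.037×10⁻¹⁴/3.82×10⁻²⁶ ≈ 2.71×10¹¹ m/s².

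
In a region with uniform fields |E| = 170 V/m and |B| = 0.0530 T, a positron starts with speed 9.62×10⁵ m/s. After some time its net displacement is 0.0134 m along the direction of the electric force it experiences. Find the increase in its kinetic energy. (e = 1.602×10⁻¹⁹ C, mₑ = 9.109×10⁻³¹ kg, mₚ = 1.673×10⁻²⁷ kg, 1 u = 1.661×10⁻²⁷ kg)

The magnetic force is always ⟂ v and does no work; only the electric force changes KE.
ΔKE = F_E · d = |q|E d = (1.602×10⁻¹⁹)(170)(0.0134) ≈ 3.65×10⁻¹⁹ J.

ΔKE ≈ 3.65×10⁻¹⁹ J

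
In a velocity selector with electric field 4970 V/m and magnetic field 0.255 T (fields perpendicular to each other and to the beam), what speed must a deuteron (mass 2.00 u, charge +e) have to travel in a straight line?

Zero net Lorentz force requires |qE| = |q v×B|, i.e. E = vB.
v = E/B = 4970/0.255 = 1.95×10⁴ m/s.

v = 1.95×10⁴ m/s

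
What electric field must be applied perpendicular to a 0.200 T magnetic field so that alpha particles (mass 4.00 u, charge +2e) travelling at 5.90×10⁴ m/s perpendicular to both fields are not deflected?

For straight-line motion qE = qvB, so E = vB.
E = 5.90×10⁴ × 0.200 = 1.18×10⁴ V/m.

E = 1.18×10⁴ V/m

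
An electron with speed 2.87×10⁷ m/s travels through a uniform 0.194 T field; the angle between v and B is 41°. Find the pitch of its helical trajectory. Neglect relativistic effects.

v∥ = v cosθ = 2.87×10⁷·cos41° ≈ 2.166×10⁷ m/s.
T = 2πm/(|q|B) = 2π(9.109×10⁻³¹)/((1.602×10⁻¹⁹)(0.194)) ≈ 1.842×10⁻¹⁰ s.
pitch = v∥ T = (2.166×10⁷)(1.842×10⁻¹⁰) ≈ 3.99×10⁻³ m.

p ≈ 3.99×10⁻³ m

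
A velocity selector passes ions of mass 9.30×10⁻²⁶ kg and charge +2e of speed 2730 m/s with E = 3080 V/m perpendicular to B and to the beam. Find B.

B = 1.13 T

Balance of forces in the selector: qE = qvB ⇒ B = E/v.
B = 3080/2730 = 1.13 T.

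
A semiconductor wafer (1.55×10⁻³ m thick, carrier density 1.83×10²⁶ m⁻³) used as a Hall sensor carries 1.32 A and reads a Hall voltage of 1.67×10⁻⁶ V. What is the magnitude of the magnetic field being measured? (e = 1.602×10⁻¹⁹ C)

B ≈ 0.0575 T

From V_H = IB/(n e t), B = V_H n e t / I.
B = (1.67×10⁻⁶)(1.83×10²⁶)(1.602×10⁻¹⁹)(1.55×10⁻³)/1.32 ≈ 0.0575 T.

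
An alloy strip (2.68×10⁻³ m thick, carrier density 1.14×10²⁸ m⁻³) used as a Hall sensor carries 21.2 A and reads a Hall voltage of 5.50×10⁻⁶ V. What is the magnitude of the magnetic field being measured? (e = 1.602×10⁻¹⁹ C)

From V_H = IB/(n e t), B = V_H n e t / I.
B = (5.50×10⁻⁶)(1.14×10²⁸)(1.602×10⁻¹⁹)(2.68×10⁻³)/21.2 ≈ 1.27 T.

B ≈ 1.27 T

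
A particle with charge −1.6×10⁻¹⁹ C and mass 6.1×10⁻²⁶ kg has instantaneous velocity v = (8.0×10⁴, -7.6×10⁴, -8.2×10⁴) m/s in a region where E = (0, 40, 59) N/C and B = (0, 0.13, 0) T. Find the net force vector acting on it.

v×B = (1.07×10⁴, 0, 1.04×10⁴) N/C.
E + v×B = (1.07×10⁴, 40.0, 1.05×10⁴) N/C.
F = q(E + v×B) = (−1.6×10⁻¹⁹ C)·(1.07×10⁴, 40.0, 1.05×10⁴) = (-1.71×10⁻¹⁵, -6.40×10⁻¹⁸, -1.67×10⁻¹⁵) N.

F ≈ (-1.71×10⁻¹⁵, -6.40×10⁻¹⁸, -1.67×10⁻¹⁵) N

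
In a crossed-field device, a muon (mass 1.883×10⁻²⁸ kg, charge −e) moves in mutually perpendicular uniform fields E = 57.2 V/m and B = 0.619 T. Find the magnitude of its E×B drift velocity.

In crossed fields the guiding centre drifts at v_d = |E×B|/B² = E/B, independent of charge and mass.
v_d = 57.2/0.619 = 92.4 m/s.

v_d ≈ 92.4 m/s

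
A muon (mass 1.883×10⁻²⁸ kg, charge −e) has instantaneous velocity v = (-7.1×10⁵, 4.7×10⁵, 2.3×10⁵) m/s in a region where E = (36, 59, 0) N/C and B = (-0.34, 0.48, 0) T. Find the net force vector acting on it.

F ≈ (1.77×10⁻¹⁴, 1.25×10⁻¹⁴, 2.90×10⁻¹⁴) N

v×B = (-1.10×10⁵, -7.82×10⁴, -1.81×10⁵) N/C.
E + v×B = (-1.10×10⁵, -7.81×10⁴, -1.81×10⁵) N/C.
F = q(E + v×B) = (−1.602×10⁻¹⁹ C)·(-1.10×10⁵, -7.81×10⁴, -1.81×10⁵) = (1.77×10⁻¹⁴, 1.25×10⁻¹⁴, 2.90×10⁻¹⁴) N.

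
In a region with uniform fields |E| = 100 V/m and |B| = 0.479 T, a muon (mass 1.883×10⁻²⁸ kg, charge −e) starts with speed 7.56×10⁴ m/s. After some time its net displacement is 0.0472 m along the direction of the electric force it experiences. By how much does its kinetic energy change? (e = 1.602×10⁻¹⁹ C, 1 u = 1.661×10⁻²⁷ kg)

The magnetic force is always ⟂ v and does no work; only the electric force changes KE.
ΔKE = F_E · d = |q|E d = (1.602×10⁻¹⁹)(100)(0.0472) ≈ 7.56×10⁻¹⁹ J.

ΔKE ≈ 7.56×10⁻¹⁹ J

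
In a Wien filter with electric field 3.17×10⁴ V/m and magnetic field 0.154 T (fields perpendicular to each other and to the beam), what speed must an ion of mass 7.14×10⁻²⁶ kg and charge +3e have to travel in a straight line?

Straight-line motion ⇒ electric and magnetic forces cancel, so E = vB.
v = E/B = 3.17×10⁴/0.154 = 2.06×10⁵ m/s.

v = 2.06×10⁵ m/s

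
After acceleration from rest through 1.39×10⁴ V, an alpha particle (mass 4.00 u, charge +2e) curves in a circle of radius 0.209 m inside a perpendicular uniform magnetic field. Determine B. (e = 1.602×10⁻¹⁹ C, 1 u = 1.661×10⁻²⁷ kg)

B ≈ 0.115 T

v = √(2|q|V/m) = √(2·3.204×10⁻¹⁹·1.39×10⁴/6.644×10⁻²⁷) ≈ 1.158×10⁶ m/s.
B = mv/(|q|r) = (6.644×10⁻²⁷)(1.158×10⁶)/((3.204×10⁻¹⁹)(0.209)) ≈ 0.115 T.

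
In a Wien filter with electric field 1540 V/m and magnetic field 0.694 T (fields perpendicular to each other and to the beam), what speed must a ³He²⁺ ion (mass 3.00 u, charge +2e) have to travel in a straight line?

v = 2220 m/s

For undeflected motion the electric and magnetic forces balance: qE = qvB.
v = E/B = 1540/0.694 = 2220 m/s.
The result is independent of the particle's charge and mass.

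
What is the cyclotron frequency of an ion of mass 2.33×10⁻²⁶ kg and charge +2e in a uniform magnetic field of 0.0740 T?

f ≈ 1.62×10⁵ Hz

f = |q|B/(2πm).
f = (3.204×10⁻¹⁹)(0.0740)/(2π·2.33×10⁻²⁶) ≈ 1.62×10⁵ Hz.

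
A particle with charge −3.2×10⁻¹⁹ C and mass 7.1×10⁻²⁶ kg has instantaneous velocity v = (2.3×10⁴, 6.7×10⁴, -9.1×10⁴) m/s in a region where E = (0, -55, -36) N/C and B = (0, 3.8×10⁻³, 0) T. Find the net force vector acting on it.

F ≈ (-1.11×10⁻¹⁶, 1.76×10⁻¹⁷, -1.64×10⁻¹⁷) N

v×B = (346, 0, 87.4) N/C.
E + v×B = (346, -55.0, 51.4) N/C.
F = q(E + v×B) = (−3.2×10⁻¹⁹ C)·(346, -55.0, 51.4) = (-1.11×10⁻¹⁶, 1.76×10⁻¹⁷, -1.64×10⁻¹⁷) N.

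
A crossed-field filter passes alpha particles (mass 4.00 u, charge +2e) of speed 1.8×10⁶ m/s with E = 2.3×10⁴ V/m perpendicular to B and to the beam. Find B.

Balance of forces in the selector: qE = qvB ⇒ B = E/v.
B = 2.3×10⁴/1.8×10⁶ = 0.013 T.

B = 0.013 T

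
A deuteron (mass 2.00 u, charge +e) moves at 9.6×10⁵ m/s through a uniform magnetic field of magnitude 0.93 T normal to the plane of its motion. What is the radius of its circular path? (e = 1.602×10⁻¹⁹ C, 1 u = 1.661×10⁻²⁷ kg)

The magnetic force provides the centripetal force: |q|vB = mv²/r.
r = mv/(|q|B) = (3.322×10⁻²⁷)(9.6×10⁵)/((1.602×10⁻¹⁹)(0.93)) ≈ 0.021 m.

r ≈ 0.021 m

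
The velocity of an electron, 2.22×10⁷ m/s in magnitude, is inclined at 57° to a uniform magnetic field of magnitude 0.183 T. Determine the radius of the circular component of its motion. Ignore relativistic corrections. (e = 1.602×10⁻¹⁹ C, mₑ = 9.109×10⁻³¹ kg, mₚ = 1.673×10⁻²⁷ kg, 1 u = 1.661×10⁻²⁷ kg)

r ≈ 5.78×10⁻⁴ m

v⊥ = v sinθ = 2.22×10⁷·sin57° ≈ 1.862×10⁷ m/s.
r = m v⊥/(|q|B) = (9.109×10⁻³¹)(1.862×10⁷)/((1.602×10⁻¹⁹)(0.183)) ≈ 5.78×10⁻⁴ m.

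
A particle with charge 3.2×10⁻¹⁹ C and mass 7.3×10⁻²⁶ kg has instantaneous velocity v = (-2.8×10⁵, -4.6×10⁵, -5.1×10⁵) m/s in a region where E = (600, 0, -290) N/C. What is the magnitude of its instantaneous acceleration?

Only an electric field acts, so F = qE = (3.2×10⁻¹⁹ C)·(600, 0, -290) = (1.92×10⁻¹⁶, 0, -9.28×10⁻¹⁷) N.
|a| = |F|/m = 2.133×10⁻¹⁶/7.3×10⁻²⁶ ≈ 2.92×10⁹ m/s².

|a| ≈ 2.92×10⁹ m/s²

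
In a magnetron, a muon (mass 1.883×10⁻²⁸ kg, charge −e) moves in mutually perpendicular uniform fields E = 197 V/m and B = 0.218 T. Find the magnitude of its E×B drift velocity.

The steady drift has the magnetic force balancing the electric force, so v_d = E/B.
v_d = 197/0.218 = 904 m/s.

v_d ≈ 904 m/s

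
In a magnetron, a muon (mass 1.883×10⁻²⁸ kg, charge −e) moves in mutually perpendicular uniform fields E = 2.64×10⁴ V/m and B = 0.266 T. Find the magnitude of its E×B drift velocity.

The steady drift has the magnetic force balancing the electric force, so v_d = E/B.
v_d = 2.64×10⁴/0.266 = 9.92×10⁴ m/s.

v_d ≈ 9.92×10⁴ m/s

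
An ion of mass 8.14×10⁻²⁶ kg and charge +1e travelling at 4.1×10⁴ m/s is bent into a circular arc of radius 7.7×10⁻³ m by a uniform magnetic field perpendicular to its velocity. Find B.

B ≈ 2.7 T

From |q|vB = mv²/r, B = mv/(|q|r).
B = (8.14×10⁻²⁶)(4.1×10⁴)/((1.602×10⁻¹⁹)(7.7×10⁻³)) ≈ 2.7 T.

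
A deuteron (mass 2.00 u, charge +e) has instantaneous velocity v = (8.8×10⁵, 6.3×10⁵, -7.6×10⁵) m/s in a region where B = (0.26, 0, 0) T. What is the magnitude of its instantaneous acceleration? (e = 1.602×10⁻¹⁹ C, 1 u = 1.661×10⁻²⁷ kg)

|a| ≈ 1.24×10¹³ m/s²

v×B = (0, -1.98×10⁵, -1.64×10⁵) N/C.
F = q v×B = (1.602×10⁻¹⁹ C)·(0, -1.98×10⁵, -1.64×10⁵) = (0, -3.17×10⁻¹⁴, -2.62×10⁻¹⁴) N.
|a| = |F|/m = 4.112×10⁻¹⁴/3.322×10⁻²⁷ ≈ 1.24×10¹³ m/s².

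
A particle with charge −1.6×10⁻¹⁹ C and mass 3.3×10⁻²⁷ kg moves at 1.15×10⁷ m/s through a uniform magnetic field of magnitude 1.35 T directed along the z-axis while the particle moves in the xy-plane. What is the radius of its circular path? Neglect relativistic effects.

r ≈ 0.176 m

The magnetic force provides the centripetal force: |q|vB = mv²/r.
r = mv/(|q|B) = (3.3×10⁻²⁷)(1.15×10⁷)/((1.6×10⁻¹⁹)(1.35)) ≈ 0.176 m.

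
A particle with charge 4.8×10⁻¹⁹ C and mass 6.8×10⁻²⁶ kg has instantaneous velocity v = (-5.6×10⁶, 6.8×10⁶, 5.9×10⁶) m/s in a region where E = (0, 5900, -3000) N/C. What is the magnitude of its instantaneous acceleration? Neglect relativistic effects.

Only an electric field acts, so F = qE = (4.8×10⁻¹⁹ C)·(0, 5900, -3000) = (0, 2.83×10⁻¹⁵, -1.44×10⁻¹⁵) N.
|a| = |F|/m = 3.177×10⁻¹⁵/6.8×10⁻²⁶ ≈ 4.67×10¹⁰ m/s².

|a| ≈ 4.67×10¹⁰ m/s²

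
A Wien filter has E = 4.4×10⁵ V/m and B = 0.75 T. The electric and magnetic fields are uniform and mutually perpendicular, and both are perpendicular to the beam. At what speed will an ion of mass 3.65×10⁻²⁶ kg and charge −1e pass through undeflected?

For undeflected motion the electric and magnetic forces balance: qE = qvB.
v = E/B = 4.4×10⁵/0.75 = 5.9×10⁵ m/s.

v = 5.9×10⁵ m/s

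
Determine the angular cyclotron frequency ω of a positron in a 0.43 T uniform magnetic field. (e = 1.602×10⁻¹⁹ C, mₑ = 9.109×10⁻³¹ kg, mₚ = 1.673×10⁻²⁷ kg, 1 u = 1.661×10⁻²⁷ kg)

ω = |q|B/m.
ω = (1.602×10⁻¹⁹)(0.43)/9.109×10⁻³¹ ≈ 7.6×10¹⁰ rad/s.

ω ≈ 7.6×10¹⁰ rad/s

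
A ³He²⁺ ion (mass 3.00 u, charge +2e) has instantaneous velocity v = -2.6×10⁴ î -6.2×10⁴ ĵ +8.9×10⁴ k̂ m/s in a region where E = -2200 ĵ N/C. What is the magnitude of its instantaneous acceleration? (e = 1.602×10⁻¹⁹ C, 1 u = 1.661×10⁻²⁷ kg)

Only an electric field acts, so F = qE = (3.204×10⁻¹⁹ C)·(0, -2200, 0) = (0, -7.05×10⁻¹⁶, 0) N.
|a| = |F|/m = 7.049×10⁻¹⁶/4.983×10⁻²⁷ ≈ 1.41×10¹¹ m/s².

|a| ≈ 1.41×10¹¹ m/s²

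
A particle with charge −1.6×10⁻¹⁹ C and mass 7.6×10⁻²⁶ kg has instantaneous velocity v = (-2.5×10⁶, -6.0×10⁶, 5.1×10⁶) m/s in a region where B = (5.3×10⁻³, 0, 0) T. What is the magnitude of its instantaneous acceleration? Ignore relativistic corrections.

v×B = (0, 2.70×10⁴, 3.18×10⁴) N/C.
F = q v×B = (−1.6×10⁻¹⁹ C)·(0, 2.70×10⁴, 3.18×10⁴) = (0, -4.32×10⁻¹⁵, -5.09×10⁻¹⁵) N.
|a| = |F|/m = 6.678×10⁻¹⁵/7.6×10⁻²⁶ ≈ 8.79×10¹⁰ m/s².

|a| ≈ 8.79×10¹⁰ m/s²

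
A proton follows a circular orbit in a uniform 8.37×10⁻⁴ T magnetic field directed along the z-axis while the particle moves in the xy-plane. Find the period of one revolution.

T ≈ 7.84×10⁻⁵ s

The cyclotron period depends only on m, q, B: T = 2πm/(|q|B).
T = 2π(1.673×10⁻²⁷)/((1.602×10⁻¹⁹)(8.37×10⁻⁴)) ≈ 7.84×10⁻⁵ s.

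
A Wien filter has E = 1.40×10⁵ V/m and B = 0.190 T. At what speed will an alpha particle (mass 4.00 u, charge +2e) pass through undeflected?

Zero net Lorentz force requires |qE| = |q v×B|, i.e. E = vB.
v = E/B = 1.40×10⁵/0.190 = 7.37×10⁵ m/s.

v = 7.37×10⁵ m/s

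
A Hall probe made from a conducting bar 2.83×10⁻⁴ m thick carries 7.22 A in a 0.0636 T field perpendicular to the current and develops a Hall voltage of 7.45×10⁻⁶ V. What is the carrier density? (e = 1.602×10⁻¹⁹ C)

n ≈ 1.36×10²⁷ m⁻³

From V_H = IB/(n e t), n = IB/(V_H e t).
n = (7.22)(0.0636)/((7.45×10⁻⁶)(1.602×10⁻¹⁹)(2.83×10⁻⁴)) ≈ 1.36×10²⁷ m⁻³.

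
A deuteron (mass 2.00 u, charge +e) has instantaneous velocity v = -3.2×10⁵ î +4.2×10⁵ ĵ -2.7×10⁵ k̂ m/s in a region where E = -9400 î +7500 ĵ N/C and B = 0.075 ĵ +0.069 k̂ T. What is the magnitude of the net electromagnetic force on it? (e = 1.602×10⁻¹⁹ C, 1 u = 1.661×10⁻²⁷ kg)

v×B = (4.92×10⁴, 2.21×10⁴, -2.40×10⁴) N/C.
E + v×B = (3.98×10⁴, 2.96×10⁴, -2.40×10⁴) N/C.
F = q(E + v×B) = (1.602×10⁻¹⁹ C)·(3.98×10⁴, 2.96×10⁴, -2.40×10⁴) = (6.38×10⁻¹⁵, 4.74×10⁻¹⁵, -3.84×10⁻¹⁵) N.
|F| = 8.83×10⁻¹⁵ N.

|F| ≈ 8.83×10⁻¹⁵ N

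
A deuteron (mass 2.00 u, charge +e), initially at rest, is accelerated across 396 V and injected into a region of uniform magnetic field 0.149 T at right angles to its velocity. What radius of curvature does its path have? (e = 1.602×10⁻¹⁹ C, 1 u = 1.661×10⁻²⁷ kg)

Acceleration: |q|V = ½mv² ⇒ v = √(2|q|V/m) = √(2·1.602×10⁻¹⁹·396/3.322×10⁻²⁷) ≈ 1.954×10⁵ m/s.
In the field: r = mv/(|q|B) = (3.322×10⁻²⁷)(1.954×10⁵)/((1.602×10⁻¹⁹)(0.149)) ≈ 0.0272 m.

r ≈ 0.0272 m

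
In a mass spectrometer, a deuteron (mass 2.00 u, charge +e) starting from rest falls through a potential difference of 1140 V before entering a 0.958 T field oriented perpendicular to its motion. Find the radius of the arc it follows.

r ≈ 7.18×10⁻³ m

Acceleration: |q|V = ½mv² ⇒ v = √(2|q|V/m) = √(2·1.602×10⁻¹⁹·1140/3.322×10⁻²⁷) ≈ 3.316×10⁵ m/s.
In the field: r = mv/(|q|B) = (3.322×10⁻²⁷)(3.316×10⁵)/((1.602×10⁻¹⁹)(0.958)) ≈ 7.18×10⁻³ m.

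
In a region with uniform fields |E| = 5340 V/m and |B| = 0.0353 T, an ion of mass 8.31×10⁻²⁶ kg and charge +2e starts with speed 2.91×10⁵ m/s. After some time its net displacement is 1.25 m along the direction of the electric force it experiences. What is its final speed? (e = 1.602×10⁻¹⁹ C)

B does no work; ΔKE = |q|E d.
½mv_f² = ½mv₀² + |q|Ed = ½(8.31×10⁻²⁶)(2.91×10⁵)² + (3.204×10⁻¹⁹)(5340)(1.25) ≈ 3.518×10⁻¹⁵ J + 2.139×10⁻¹⁵ J ≈ 5.657×10⁻¹⁵ J.
v_f = √(2·5.657×10⁻¹⁵/8.31×10⁻²⁶) ≈ 3.69×10⁵ m/s.

v_f ≈ 3.69×10⁵ m/s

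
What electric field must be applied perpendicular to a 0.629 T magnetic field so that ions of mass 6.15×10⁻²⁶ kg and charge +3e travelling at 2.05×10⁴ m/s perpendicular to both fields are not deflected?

For straight-line motion qE = qvB, so E = vB.
E = 2.05×10⁴ × 0.629 = 1.29×10⁴ V/m.

E = 1.29×10⁴ V/m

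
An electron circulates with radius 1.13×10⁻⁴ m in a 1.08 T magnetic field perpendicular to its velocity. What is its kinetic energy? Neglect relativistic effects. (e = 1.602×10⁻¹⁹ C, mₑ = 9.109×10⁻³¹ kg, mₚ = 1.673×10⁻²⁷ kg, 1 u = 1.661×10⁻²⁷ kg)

v = |q|Br/m, then KE = ½mv² = (qBr)²/(2m).
v = (1.602×10⁻¹⁹)(1.08)(1.13×10⁻⁴)/9.109×10⁻³¹ ≈ 2.146×10⁷ m/s.
KE = ½(9.109×10⁻³¹)(2.146×10⁷)² ≈ 2.10×10⁻¹⁶ J.

KE ≈ 2.10×10⁻¹⁶ J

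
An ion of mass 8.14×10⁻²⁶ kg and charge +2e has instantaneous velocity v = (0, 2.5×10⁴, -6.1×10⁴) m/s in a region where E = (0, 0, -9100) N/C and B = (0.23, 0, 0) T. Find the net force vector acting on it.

v×B = (0, -1.40×10⁴, -5750) N/C.
E + v×B = (0, -1.40×10⁴, -1.48×10⁴) N/C.
F = q(E + v×B) = (3.204×10⁻¹⁹ C)·(0, -1.40×10⁴, -1.48×10⁴) = (0, -4.50×10⁻¹⁵, -4.76×10⁻¹⁵) N.

F ≈ (0, -4.50×10⁻¹⁵, -4.76×10⁻¹⁵) N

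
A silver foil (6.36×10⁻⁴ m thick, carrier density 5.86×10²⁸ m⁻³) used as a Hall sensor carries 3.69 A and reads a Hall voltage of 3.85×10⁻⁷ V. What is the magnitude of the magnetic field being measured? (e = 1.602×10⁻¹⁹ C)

From V_H = IB/(n e t), B = V_H n e t / I.
B = (3.85×10⁻⁷)(5.86×10²⁸)(1.602×10⁻¹⁹)(6.36×10⁻⁴)/3.69 ≈ 0.623 T.

B ≈ 0.623 T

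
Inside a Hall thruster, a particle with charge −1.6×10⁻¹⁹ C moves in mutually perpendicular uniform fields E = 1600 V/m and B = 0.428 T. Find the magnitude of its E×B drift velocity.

v_d ≈ 3740 m/s

The E×B drift speed is v_d = E/B.
v_d = 1600/0.428 = 3740 m/s.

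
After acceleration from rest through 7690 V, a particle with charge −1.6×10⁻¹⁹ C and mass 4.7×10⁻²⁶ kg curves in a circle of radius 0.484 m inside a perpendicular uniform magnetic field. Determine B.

v = √(2|q|V/m) = √(2·1.6×10⁻¹⁹·7690/4.7×10⁻²⁶) ≈ 2.288×10⁵ m/s.
B = mv/(|q|r) = (4.7×10⁻²⁶)(2.288×10⁵)/((1.6×10⁻¹⁹)(0.484)) ≈ 0.139 T.

B ≈ 0.139 T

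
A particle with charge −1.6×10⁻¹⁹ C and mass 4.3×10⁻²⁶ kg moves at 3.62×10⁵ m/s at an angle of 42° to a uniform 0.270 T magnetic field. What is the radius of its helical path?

v⊥ = v sinθ = 3.62×10⁵·sin42° ≈ 2.422×10⁵ m/s.
r = m v⊥/(|q|B) = (4.3×10⁻²⁶)(2.422×10⁵)/((1.6×10⁻¹⁹)(0.270)) ≈ 0.241 m.

r ≈ 0.241 m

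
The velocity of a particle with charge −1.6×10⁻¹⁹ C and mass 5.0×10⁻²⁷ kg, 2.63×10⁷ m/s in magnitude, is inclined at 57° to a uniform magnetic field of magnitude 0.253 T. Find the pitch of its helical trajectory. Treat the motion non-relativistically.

p ≈ 11.1 m

v∥ = v cosθ = 2.63×10⁷·cos57° ≈ 1.432×10⁷ m/s.
T = 2πm/(|q|B) = 2π(5.0×10⁻²⁷)/((1.6×10⁻¹⁹)(0.253)) ≈ 7.761×10⁻⁷ s.
pitch = v∥ T = (1.432×10⁷)(7.761×10⁻⁷) ≈ 11.1 m.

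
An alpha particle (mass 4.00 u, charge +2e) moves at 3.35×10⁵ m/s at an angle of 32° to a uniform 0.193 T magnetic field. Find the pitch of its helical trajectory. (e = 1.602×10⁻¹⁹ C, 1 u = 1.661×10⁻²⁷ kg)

p ≈ 0.192 m

v∥ = v cosθ = 3.35×10⁵·cos32° ≈ 2.841×10⁵ m/s.
T = 2πm/(|q|B) = 2π(6.644×10⁻²⁷)/((3.204×10⁻¹⁹)(0.193)) ≈ 6.751×10⁻⁷ s.
pitch = v∥ T = (2.841×10⁵)(6.751×10⁻⁷) ≈ 0.192 m.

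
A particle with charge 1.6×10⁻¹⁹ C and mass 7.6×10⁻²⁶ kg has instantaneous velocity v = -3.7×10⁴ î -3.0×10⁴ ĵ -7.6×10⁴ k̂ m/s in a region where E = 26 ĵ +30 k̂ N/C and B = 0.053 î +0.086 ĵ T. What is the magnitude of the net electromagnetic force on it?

v×B = (6540, -4030, -1590) N/C.
E + v×B = (6540, -4000, -1560) N/C.
F = q(E + v×B) = (1.6×10⁻¹⁹ C)·(6540, -4000, -1560) = (1.05×10⁻¹⁵, -6.40×10⁻¹⁶, -2.50×10⁻¹⁶) N.
|F| = 1.25×10⁻¹⁵ N.

|F| ≈ 1.25×10⁻¹⁵ N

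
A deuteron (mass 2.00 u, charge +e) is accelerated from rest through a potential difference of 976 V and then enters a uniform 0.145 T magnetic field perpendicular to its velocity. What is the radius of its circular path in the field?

Acceleration: |q|V = ½mv² ⇒ v = √(2|q|V/m) = √(2·1.602×10⁻¹⁹·976/3.322×10⁻²⁷) ≈ 3.068×10⁵ m/s.
In the field: r = mv/(|q|B) = (3.322×10⁻²⁷)(3.068×10⁵)/((1.602×10⁻¹⁹)(0.145)) ≈ 0.0439 m.

r ≈ 0.0439 m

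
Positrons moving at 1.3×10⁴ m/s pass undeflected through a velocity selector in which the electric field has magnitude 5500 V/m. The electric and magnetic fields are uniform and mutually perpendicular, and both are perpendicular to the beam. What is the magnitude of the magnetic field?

B = 0.42 T

Balance of forces in the selector: qE = qvB ⇒ B = E/v.
B = 5500/1.3×10⁴ = 0.42 T.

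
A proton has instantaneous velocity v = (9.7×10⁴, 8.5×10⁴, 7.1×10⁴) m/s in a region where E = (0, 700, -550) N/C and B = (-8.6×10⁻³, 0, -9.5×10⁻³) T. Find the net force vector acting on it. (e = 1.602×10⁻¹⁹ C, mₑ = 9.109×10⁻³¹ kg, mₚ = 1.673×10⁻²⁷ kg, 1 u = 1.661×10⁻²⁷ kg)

F ≈ (-1.29×10⁻¹⁶, 1.62×10⁻¹⁶, 2.90×10⁻¹⁷) N

v×B = (-808, 311, 731) N/C.
E + v×B = (-808, 1010, 181) N/C.
F = q(E + v×B) = (1.602×10⁻¹⁹ C)·(-808, 1010, 181) = (-1.29×10⁻¹⁶, 1.62×10⁻¹⁶, 2.90×10⁻¹⁷) N.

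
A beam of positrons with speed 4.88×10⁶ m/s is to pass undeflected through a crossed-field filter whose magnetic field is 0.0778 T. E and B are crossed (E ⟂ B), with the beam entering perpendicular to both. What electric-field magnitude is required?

For straight-line motion qE = qvB, so E = vB.
E = 4.88×10⁶ × 0.0778 = 3.80×10⁵ V/m.

E = 3.80×10⁵ V/m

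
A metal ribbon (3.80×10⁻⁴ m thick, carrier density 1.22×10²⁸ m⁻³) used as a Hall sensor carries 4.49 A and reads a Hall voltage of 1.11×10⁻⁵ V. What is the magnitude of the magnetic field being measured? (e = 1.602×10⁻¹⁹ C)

From V_H = IB/(n e t), B = V_H n e t / I.
B = (1.11×10⁻⁵)(1.22×10²⁸)(1.602×10⁻¹⁹)(3.80×10⁻⁴)/4.49 ≈ 1.84 T.

B ≈ 1.84 T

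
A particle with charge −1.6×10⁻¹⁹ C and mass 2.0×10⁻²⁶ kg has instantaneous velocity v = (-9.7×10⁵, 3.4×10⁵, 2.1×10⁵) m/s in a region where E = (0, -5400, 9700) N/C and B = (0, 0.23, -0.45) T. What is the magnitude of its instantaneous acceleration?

|a| ≈ 4.24×10¹² m/s²

v×B = (-2.01×10⁵, -4.36×10⁵, -2.23×10⁵) N/C.
E + v×B = (-2.01×10⁵, -4.42×10⁵, -2.13×10⁵) N/C.
F = q(E + v×B) = (−1.6×10⁻¹⁹ C)·(-2.01×10⁵, -4.42×10⁵, -2.13×10⁵) = (3.22×10⁻¹⁴, 7.07×10⁻¹⁴, 3.41×10⁻¹⁴) N.
|a| = |F|/m = 8.487×10⁻¹⁴/2.0×10⁻²⁶ ≈ 4.24×10¹² m/s².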